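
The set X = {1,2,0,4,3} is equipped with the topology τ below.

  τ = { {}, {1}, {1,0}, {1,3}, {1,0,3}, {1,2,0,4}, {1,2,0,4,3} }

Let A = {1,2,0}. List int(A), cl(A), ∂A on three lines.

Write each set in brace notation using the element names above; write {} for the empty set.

U open, U⊆A: {}, {1}, {1,0}. int(A) = ⋃ = {1,0}
X∖A={4,3}, int(X∖A)={}, hence cl(A)={1,2,0,4,3}
∂A: remove int from cl → {2,4,3}

int(A) = {1,0}
cl(A)  = {1,2,0,4,3}
∂A     = {2,4,3}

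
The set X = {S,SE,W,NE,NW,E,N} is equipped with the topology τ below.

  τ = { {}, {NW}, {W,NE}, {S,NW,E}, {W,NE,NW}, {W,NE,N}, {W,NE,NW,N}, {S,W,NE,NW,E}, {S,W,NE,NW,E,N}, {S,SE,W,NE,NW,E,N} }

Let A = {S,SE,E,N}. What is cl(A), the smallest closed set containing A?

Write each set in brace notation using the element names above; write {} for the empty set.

{S,SE,E,N}

cl via duality: int({W,NE,NW}) = {W,NE,NW}, so X∖{W,NE,NW} = {S,SE,E,N}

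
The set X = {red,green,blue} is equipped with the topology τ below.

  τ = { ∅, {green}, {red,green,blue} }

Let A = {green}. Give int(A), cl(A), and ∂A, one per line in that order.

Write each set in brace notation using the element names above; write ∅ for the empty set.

int(A) = {green}
cl(A)  = {red,green,blue}
∂A     = {red,blue}

U open, U⊆A: ∅, {green}. int(A) = ⋃ = {green}
X∖A={red,blue}, int(X∖A)=∅, hence cl(A)={red,green,blue}
∂A: remove int from cl → {red,blue}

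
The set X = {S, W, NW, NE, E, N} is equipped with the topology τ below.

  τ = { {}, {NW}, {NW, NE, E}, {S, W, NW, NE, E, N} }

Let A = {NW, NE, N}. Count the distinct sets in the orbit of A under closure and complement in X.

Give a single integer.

6

cl via duality: int({S, W, E}) = {}, so X∖{} = {S, W, NW, NE, E, N}
Write k for closure, c for complement:
  1. A     = {NW, NE, N}
  2. kA    = {S, W, NW, NE, E, N}
  3. cA    = {S, W, E}
  4. ckA   = {}
  5. kcA   = {S, W, NE, E, N}
  6. ckcA  = {NW}
applying k or c yields no new set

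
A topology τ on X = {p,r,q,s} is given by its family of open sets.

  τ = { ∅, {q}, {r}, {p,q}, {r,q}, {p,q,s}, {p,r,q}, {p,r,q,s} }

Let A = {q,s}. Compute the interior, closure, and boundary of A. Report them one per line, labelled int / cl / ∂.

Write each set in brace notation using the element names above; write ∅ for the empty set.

int(A) = {q}
cl(A)  = {p,q,s}
∂A     = {p,s}

U open, U⊆A: ∅, {q}. int(A) = ⋃ = {q}
X∖A={p,r}, int(X∖A)={r}, hence cl(A)={p,q,s}
∂A: remove int from cl → {p,s}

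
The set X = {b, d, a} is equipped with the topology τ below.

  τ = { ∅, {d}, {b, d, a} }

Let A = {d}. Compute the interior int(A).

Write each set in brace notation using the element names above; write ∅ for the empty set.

{d}

open subsets of A: ∅, {d}; so int(A) = {d}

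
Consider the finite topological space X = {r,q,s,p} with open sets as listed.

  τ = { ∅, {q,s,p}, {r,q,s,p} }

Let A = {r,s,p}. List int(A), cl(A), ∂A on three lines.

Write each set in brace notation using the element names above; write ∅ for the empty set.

int(A) = ∅
cl(A)  = {r,q,s,p}
∂A     = {r,q,s,p}

opens ⊆ A: ∅; union → int = ∅
complement {q}; its interior ∅; cl(A) = X∖∅ = {r,q,s,p}
boundary = {r,q,s,p} ∖ ∅ = {r,q,s,p}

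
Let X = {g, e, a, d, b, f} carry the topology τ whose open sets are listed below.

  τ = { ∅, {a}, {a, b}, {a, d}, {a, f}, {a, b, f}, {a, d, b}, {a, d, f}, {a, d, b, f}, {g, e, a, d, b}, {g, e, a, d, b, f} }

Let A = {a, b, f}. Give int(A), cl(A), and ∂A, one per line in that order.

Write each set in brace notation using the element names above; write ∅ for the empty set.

interior: largest open inside A is {a, b, f} (from ∅, {a}, {a, b}, {a, f}, {a, b, f})
cl via duality: int({g, e, d}) = ∅, so X∖∅ = {g, e, a, d, b, f}
cl∖int = {g, e, d}

int(A) = {a, b, f}
cl(A)  = {g, e, a, d, b, f}
∂A     = {g, e, d}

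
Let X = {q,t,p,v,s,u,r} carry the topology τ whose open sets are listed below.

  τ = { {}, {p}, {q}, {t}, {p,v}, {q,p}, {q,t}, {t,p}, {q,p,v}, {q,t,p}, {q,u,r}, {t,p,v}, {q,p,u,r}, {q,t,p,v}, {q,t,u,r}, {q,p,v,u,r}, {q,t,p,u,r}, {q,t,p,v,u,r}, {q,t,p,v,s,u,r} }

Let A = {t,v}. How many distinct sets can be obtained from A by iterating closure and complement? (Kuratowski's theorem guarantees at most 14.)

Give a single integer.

8

X∖A={q,p,s,u,r}, int(X∖A)={q,p,u,r}, hence cl(A)={t,v,s}
Orbit (k=closure, c=complement):
  1. A     = {t,v}
  2. kA    = {t,v,s}
  3. cA    = {q,p,s,u,r}
  4. ckA   = {q,p,u,r}
  5. kcA   = {q,p,v,s,u,r}
  6. ckcA  = {t}
  7. kckcA = {t,s}
  8. ckckcA = {q,p,v,u,r}
(closed under both — stop)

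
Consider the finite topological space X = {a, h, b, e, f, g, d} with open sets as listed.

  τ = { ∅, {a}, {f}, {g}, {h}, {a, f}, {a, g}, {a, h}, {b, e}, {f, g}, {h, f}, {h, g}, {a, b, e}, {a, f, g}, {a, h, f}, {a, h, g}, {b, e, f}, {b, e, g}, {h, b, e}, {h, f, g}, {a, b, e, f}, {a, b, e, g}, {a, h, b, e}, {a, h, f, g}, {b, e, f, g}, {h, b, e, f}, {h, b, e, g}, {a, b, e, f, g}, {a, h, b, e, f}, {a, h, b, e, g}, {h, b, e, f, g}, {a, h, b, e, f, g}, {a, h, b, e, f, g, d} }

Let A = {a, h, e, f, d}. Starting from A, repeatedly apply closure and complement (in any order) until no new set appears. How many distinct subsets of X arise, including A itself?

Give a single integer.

closure: X∖int(X∖A) = X∖{g} = {a, h, b, e, f, d}
Let k=closure and c=complement:
  1. A     = {a, h, e, f, d}
  2. kA    = {a, h, b, e, f, d}
  3. cA    = {b, g}
  4. ckA   = {g}
  5. kcA   = {b, e, g, d}
  6. kckA  = {g, d}
  7. ckcA  = {a, h, f}
  8. ckckA = {a, h, b, e, f}
  9. kckcA = {a, h, f, d}
  10. ckckcA = {b, e, g}
— saturated at 10

10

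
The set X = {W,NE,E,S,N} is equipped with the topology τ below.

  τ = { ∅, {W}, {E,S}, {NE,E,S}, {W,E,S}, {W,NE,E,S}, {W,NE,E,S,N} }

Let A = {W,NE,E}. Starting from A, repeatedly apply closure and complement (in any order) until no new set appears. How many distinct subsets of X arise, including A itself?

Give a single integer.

8

closure: X∖int(X∖A) = X∖∅ = {W,NE,E,S,N}
Let k=closure and c=complement:
  1. A     = {W,NE,E}
  2. kA    = {W,NE,E,S,N}
  3. cA    = {S,N}
  4. ckA   = ∅
  5. kcA   = {NE,E,S,N}
  6. ckcA  = {W}
  7. kckcA = {W,N}
  8. ckckcA = {NE,E,S}
— saturated at 8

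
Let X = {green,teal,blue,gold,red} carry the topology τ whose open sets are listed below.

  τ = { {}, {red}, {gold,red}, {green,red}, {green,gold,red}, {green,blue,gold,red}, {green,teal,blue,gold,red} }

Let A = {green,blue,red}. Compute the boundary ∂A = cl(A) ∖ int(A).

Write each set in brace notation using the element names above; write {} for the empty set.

{teal,blue,gold}

interior: largest open inside A is {green,red} (from {}, {red}, {green,red})
cl via duality: int({teal,gold}) = {}, so X∖{} = {green,teal,blue,gold,red}
cl∖int = {teal,blue,gold}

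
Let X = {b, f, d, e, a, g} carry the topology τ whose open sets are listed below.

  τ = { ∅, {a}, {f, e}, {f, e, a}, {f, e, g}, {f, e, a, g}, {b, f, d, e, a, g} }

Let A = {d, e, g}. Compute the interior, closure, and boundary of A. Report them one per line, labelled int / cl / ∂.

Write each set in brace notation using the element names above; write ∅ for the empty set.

int(A) = ∅
cl(A)  = {b, f, d, e, g}
∂A     = {b, f, d, e, g}

opens ⊆ A: ∅; union → int = ∅
complement {b, f, a}; its interior {a}; cl(A) = X∖{a} = {b, f, d, e, g}
boundary = {b, f, d, e, g} ∖ ∅ = {b, f, d, e, g}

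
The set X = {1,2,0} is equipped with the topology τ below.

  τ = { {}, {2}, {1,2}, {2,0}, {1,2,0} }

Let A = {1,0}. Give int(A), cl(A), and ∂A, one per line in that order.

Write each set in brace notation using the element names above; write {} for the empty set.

U open, U⊆A: {}. int(A) = ⋃ = {}
X∖A={2}, int(X∖A)={2}, hence cl(A)={1,0}
∂A: remove int from cl → {1,0}

int(A) = {}
cl(A)  = {1,0}
∂A     = {1,0}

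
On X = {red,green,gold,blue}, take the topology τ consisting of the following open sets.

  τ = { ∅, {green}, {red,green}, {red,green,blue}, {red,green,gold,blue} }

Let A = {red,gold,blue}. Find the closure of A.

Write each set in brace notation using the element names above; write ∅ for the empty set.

cl via duality: int({green}) = {green}, so X∖{green} = {red,gold,blue}

{red,gold,blue}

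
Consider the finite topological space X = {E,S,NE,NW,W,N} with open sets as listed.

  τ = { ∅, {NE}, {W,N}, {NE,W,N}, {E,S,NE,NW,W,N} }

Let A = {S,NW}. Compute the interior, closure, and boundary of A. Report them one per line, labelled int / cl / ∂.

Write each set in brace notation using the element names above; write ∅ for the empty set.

interior: largest open inside A is ∅ (from ∅)
cl via duality: int({E,NE,W,N}) = {NE,W,N}, so X∖{NE,W,N} = {E,S,NW}
cl∖int = {E,S,NW}

int(A) = ∅
cl(A)  = {E,S,NW}
∂A     = {E,S,NW}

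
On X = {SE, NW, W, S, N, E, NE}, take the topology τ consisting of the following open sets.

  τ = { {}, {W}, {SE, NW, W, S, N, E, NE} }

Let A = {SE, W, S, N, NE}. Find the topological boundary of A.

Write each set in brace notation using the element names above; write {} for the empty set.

U open, U⊆A: {}, {W}. int(A) = ⋃ = {W}
X∖A={NW, E}, int(X∖A)={}, hence cl(A)={SE, NW, W, S, N, E, NE}
∂A: remove int from cl → {SE, NW, S, N, E, NE}

{SE, NW, S, N, E, NE}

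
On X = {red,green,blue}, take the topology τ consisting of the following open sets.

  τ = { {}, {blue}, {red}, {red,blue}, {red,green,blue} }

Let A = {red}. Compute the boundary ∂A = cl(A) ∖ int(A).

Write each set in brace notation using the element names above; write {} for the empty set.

open subsets of A: {}, {red}; so int(A) = {red}
closure: X∖int(X∖A) = X∖{blue} = {red,green}
∂A = {red,green} minus {red} = {green}

{green}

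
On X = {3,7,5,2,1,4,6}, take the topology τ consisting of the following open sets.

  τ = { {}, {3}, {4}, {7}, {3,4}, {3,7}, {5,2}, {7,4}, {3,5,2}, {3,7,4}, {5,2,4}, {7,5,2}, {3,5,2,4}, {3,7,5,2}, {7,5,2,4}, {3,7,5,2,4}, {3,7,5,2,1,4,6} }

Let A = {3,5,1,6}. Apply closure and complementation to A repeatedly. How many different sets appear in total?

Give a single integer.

cl via duality: int({7,2,4}) = {7,4}, so X∖{7,4} = {3,5,2,1,6}
Write k for closure, c for complement:
  1. A     = {3,5,1,6}
  2. kA    = {3,5,2,1,6}
  3. cA    = {7,2,4}
  4. ckA   = {7,4}
  5. kcA   = {7,5,2,1,4,6}
  6. kckA  = {7,1,4,6}
  7. ckcA  = {3}
  8. ckckA = {3,5,2}
  9. kckcA = {3,1,6}
  10. ckckcA = {7,5,2,4}
applying k or c yields no new set

10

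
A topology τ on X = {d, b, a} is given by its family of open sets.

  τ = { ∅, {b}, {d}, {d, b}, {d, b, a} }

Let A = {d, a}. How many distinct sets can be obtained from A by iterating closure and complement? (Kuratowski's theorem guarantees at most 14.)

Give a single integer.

4

complement {b}; its interior {b}; cl(A) = X∖{b} = {d, a}
With k = closure, c = complement:
  1. A     = {d, a}
  2. cA    = {b}
  3. kcA   = {b, a}
  4. ckcA  = {d}
k, c of each give nothing new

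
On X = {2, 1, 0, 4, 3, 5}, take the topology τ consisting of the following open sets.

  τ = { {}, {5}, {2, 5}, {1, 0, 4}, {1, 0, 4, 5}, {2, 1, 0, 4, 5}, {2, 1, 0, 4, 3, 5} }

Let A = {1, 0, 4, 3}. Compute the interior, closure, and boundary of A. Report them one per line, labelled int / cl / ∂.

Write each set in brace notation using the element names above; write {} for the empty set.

interior: largest open inside A is {1, 0, 4} (from {}, {1, 0, 4})
cl via duality: int({2, 5}) = {2, 5}, so X∖{2, 5} = {1, 0, 4, 3}
cl∖int = {3}

int(A) = {1, 0, 4}
cl(A)  = {1, 0, 4, 3}
∂A     = {3}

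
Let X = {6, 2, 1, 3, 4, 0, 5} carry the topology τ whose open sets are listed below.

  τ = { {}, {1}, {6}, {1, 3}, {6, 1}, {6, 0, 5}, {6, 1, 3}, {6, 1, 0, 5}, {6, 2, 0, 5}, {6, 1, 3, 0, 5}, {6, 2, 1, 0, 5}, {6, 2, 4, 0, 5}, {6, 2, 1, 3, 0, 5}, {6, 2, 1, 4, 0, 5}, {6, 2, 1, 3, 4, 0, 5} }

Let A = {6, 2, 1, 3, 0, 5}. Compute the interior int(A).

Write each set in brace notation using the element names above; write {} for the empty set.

open subsets of A: {}, {6}, {1}, {6, 1}, {1, 3}, {6, 0, 5}, {6, 1, 3}, {6, 2, 0, 5}, {6, 1, 0, 5}, {6, 1, 3, 0, 5}, {6, 2, 1, 0, 5}, {6, 2, 1, 3, 0, 5}; so int(A) = {6, 2, 1, 3, 0, 5}

{6, 2, 1, 3, 0, 5}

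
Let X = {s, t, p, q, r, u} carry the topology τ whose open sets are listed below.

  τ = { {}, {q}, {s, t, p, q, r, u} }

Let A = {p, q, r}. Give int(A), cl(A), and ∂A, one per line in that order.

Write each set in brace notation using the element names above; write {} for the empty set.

int(A) = {q}
cl(A)  = {s, t, p, q, r, u}
∂A     = {s, t, p, r, u}

U open, U⊆A: {}, {q}. int(A) = ⋃ = {q}
X∖A={s, t, u}, int(X∖A)={}, hence cl(A)={s, t, p, q, r, u}
∂A: remove int from cl → {s, t, p, r, u}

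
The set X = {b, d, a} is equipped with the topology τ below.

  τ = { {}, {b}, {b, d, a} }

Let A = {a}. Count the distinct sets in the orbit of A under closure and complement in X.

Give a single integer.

closure: X∖int(X∖A) = X∖{b} = {d, a}
Let k=closure and c=complement:
  1. A     = {a}
  2. kA    = {d, a}
  3. cA    = {b, d}
  4. ckA   = {b}
  5. kcA   = {b, d, a}
  6. ckcA  = {}
— saturated at 6

6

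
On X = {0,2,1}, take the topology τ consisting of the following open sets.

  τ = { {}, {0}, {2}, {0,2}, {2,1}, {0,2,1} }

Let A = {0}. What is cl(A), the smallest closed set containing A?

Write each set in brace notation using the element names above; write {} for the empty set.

complement {2,1}; its interior {2,1}; cl(A) = X∖{2,1} = {0}

{0}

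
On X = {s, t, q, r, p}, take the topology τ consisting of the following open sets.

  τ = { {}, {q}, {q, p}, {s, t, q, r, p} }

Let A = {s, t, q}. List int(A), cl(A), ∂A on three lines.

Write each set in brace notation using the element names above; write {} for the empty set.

int(A) = {q}
cl(A)  = {s, t, q, r, p}
∂A     = {s, t, r, p}

U open, U⊆A: {}, {q}. int(A) = ⋃ = {q}
X∖A={r, p}, int(X∖A)={}, hence cl(A)={s, t, q, r, p}
∂A: remove int from cl → {s, t, r, p}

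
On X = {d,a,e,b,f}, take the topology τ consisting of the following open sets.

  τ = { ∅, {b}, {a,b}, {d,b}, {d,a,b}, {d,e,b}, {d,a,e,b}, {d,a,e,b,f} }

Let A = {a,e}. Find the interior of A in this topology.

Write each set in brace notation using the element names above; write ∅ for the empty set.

U open, U⊆A: ∅. int(A) = ⋃ = ∅

∅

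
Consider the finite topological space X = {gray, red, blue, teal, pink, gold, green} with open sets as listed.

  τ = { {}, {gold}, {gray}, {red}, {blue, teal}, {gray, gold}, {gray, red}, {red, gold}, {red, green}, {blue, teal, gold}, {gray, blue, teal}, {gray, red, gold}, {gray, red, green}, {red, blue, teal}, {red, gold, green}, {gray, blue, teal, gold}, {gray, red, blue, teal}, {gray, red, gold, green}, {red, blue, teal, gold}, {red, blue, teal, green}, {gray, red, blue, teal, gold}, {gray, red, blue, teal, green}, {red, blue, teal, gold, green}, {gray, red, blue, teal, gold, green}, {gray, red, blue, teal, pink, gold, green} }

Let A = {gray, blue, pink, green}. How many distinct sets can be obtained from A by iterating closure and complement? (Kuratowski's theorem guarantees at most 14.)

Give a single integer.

cl via duality: int({red, teal, gold}) = {red, gold}, so X∖{red, gold} = {gray, blue, teal, pink, green}
Write k for closure, c for complement:
  1. A     = {gray, blue, pink, green}
  2. kA    = {gray, blue, teal, pink, green}
  3. cA    = {red, teal, gold}
  4. ckA   = {red, gold}
  5. kcA   = {red, blue, teal, pink, gold, green}
  6. kckA  = {red, pink, gold, green}
  7. ckcA  = {gray}
  8. ckckA = {gray, blue, teal}
  9. kckcA = {gray, pink}
  10. kckckA = {gray, blue, teal, pink}
  11. ckckcA = {red, blue, teal, gold, green}
  12. ckckckA = {red, gold, green}
applying k or c yields no new set

12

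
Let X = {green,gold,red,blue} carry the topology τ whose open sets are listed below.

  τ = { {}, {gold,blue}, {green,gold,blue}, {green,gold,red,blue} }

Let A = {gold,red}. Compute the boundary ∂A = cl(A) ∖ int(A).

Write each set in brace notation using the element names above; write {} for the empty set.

opens ⊆ A: {}; union → int = {}
complement {green,blue}; its interior {}; cl(A) = X∖{} = {green,gold,red,blue}
boundary = {green,gold,red,blue} ∖ {} = {green,gold,red,blue}

{green,gold,red,blue}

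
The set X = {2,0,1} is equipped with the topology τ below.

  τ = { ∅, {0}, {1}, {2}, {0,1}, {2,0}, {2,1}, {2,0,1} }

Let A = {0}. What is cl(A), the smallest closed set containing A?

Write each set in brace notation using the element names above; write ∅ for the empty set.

cl via duality: int({2,1}) = {2,1}, so X∖{2,1} = {0}

{0}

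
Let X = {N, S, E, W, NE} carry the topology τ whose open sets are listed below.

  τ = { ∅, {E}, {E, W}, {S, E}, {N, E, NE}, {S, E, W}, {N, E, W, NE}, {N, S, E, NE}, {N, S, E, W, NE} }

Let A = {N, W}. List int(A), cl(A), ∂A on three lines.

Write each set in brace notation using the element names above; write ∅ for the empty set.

open subsets of A: ∅; so int(A) = ∅
closure: X∖int(X∖A) = X∖{S, E} = {N, W, NE}
∂A = {N, W, NE} minus ∅ = {N, W, NE}

int(A) = ∅
cl(A)  = {N, W, NE}
∂A     = {N, W, NE}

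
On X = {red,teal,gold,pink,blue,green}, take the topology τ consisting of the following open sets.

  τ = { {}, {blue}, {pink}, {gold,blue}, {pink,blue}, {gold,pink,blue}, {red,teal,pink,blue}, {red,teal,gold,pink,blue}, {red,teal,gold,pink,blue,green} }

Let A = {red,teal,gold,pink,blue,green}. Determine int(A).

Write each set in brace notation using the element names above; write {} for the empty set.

open subsets of A: {}, {blue}, {pink}, {gold,blue}, {pink,blue}, {gold,pink,blue}, {red,teal,pink,blue}, {red,teal,gold,pink,blue}, {red,teal,gold,pink,blue,green}; so int(A) = {red,teal,gold,pink,blue,green}

{red,teal,gold,pink,blue,green}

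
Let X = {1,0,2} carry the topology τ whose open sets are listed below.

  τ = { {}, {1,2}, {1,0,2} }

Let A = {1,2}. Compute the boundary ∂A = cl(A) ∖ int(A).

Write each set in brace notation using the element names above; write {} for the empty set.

{0}

interior: largest open inside A is {1,2} (from {}, {1,2})
cl via duality: int({0}) = {}, so X∖{} = {1,0,2}
cl∖int = {0}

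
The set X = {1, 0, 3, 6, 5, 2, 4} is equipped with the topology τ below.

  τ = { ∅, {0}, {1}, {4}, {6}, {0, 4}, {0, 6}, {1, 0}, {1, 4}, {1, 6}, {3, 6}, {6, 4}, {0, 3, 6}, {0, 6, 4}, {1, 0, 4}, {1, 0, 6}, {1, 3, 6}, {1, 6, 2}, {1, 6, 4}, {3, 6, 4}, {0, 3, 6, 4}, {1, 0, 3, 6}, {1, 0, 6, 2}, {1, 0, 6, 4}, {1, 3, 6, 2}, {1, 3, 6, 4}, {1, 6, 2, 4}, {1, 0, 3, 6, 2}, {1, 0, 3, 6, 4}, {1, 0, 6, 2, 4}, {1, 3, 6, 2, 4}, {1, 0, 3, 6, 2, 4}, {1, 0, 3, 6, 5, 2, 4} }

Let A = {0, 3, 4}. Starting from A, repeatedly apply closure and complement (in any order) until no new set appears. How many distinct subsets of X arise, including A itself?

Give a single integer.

closure: X∖int(X∖A) = X∖{1, 6, 2} = {0, 3, 5, 4}
Let k=closure and c=complement:
  1. A     = {0, 3, 4}
  2. kA    = {0, 3, 5, 4}
  3. cA    = {1, 6, 5, 2}
  4. ckA   = {1, 6, 2}
  5. kcA   = {1, 3, 6, 5, 2}
  6. ckcA  = {0, 4}
  7. kckcA = {0, 5, 4}
  8. ckckcA = {1, 3, 6, 2}
— saturated at 8

8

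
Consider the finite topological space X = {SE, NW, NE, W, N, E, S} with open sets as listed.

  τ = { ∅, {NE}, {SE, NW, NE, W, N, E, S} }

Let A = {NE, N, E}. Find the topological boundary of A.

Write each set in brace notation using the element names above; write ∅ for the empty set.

U open, U⊆A: ∅, {NE}. int(A) = ⋃ = {NE}
X∖A={SE, NW, W, S}, int(X∖A)=∅, hence cl(A)={SE, NW, NE, W, N, E, S}
∂A: remove int from cl → {SE, NW, W, N, E, S}

{SE, NW, W, N, E, S}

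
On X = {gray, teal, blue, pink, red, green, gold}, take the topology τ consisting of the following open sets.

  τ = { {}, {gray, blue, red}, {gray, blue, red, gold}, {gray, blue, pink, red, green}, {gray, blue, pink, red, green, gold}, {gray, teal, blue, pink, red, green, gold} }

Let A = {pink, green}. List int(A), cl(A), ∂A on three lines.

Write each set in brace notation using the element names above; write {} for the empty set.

int(A) = {}
cl(A)  = {teal, pink, green}
∂A     = {teal, pink, green}

U open, U⊆A: {}. int(A) = ⋃ = {}
X∖A={gray, teal, blue, red, gold}, int(X∖A)={gray, blue, red, gold}, hence cl(A)={teal, pink, green}
∂A: remove int from cl → {teal, pink, green}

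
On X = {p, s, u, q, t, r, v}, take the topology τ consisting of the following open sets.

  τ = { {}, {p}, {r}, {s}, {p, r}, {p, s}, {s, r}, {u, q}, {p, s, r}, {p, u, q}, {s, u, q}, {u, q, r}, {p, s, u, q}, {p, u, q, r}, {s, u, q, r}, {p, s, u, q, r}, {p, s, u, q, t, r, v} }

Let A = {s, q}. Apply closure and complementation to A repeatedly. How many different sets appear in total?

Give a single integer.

cl via duality: int({p, u, t, r, v}) = {p, r}, so X∖{p, r} = {s, u, q, t, v}
Write k for closure, c for complement:
  1. A     = {s, q}
  2. kA    = {s, u, q, t, v}
  3. cA    = {p, u, t, r, v}
  4. ckA   = {p, r}
  5. kcA   = {p, u, q, t, r, v}
  6. kckA  = {p, t, r, v}
  7. ckcA  = {s}
  8. ckckA = {s, u, q}
  9. kckcA = {s, t, v}
  10. ckckcA = {p, u, q, r}
applying k or c yields no new set

10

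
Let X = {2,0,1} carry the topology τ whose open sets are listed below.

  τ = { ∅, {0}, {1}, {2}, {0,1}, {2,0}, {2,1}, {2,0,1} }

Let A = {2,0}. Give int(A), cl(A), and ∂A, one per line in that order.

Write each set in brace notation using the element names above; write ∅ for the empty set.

opens ⊆ A: ∅, {0}, {2}, {2,0}; union → int = {2,0}
complement {1}; its interior {1}; cl(A) = X∖{1} = {2,0}
boundary = {2,0} ∖ {2,0} = ∅

int(A) = {2,0}
cl(A)  = {2,0}
∂A     = ∅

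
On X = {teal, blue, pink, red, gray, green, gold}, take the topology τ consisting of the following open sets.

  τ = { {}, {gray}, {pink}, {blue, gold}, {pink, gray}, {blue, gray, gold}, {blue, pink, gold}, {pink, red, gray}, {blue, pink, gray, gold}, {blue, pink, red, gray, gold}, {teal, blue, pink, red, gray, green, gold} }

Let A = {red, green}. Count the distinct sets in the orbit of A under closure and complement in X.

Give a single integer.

6

complement {teal, blue, pink, gray, gold}; its interior {blue, pink, gray, gold}; cl(A) = X∖{blue, pink, gray, gold} = {teal, red, green}
With k = closure, c = complement:
  1. A     = {red, green}
  2. kA    = {teal, red, green}
  3. cA    = {teal, blue, pink, gray, gold}
  4. ckA   = {blue, pink, gray, gold}
  5. kcA   = {teal, blue, pink, red, gray, green, gold}
  6. ckcA  = {}
k, c of each give nothing new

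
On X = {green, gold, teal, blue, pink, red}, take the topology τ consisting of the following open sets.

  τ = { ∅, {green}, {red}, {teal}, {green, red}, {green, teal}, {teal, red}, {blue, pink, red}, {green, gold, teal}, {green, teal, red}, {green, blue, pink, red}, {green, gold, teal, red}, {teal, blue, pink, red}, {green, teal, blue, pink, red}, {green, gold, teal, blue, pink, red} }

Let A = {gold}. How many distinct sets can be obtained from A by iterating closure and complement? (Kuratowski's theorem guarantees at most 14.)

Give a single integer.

X∖A={green, teal, blue, pink, red}, int(X∖A)={green, teal, blue, pink, red}, hence cl(A)={gold}
Orbit (k=closure, c=complement):
  1. A     = {gold}
  2. cA    = {green, teal, blue, pink, red}
  3. kcA   = {green, gold, teal, blue, pink, red}
  4. ckcA  = ∅
(closed under both — stop)

4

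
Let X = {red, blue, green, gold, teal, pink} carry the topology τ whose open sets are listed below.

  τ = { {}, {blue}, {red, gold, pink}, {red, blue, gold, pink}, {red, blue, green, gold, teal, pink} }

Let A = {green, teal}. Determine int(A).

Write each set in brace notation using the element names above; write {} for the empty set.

U open, U⊆A: {}. int(A) = ⋃ = {}

{}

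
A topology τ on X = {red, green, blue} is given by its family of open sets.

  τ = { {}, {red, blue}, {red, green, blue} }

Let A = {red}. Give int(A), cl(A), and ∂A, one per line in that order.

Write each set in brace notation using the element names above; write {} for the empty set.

int(A) = {}
cl(A)  = {red, green, blue}
∂A     = {red, green, blue}

open subsets of A: {}; so int(A) = {}
closure: X∖int(X∖A) = X∖{} = {red, green, blue}
∂A = {red, green, blue} minus {} = {red, green, blue}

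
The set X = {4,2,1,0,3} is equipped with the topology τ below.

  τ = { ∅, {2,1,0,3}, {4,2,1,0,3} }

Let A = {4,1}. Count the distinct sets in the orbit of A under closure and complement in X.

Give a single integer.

4

complement {2,0,3}; its interior ∅; cl(A) = X∖∅ = {4,2,1,0,3}
With k = closure, c = complement:
  1. A     = {4,1}
  2. kA    = {4,2,1,0,3}
  3. cA    = {2,0,3}
  4. ckA   = ∅
k, c of each give nothing new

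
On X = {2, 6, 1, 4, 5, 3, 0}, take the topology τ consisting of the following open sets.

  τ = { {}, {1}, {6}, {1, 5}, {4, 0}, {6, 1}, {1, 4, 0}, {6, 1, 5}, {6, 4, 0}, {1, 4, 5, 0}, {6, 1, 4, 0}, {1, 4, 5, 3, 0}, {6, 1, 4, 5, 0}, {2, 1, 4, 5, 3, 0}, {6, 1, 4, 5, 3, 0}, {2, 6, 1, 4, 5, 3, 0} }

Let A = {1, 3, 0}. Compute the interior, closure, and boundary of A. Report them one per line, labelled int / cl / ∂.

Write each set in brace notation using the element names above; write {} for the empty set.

int(A) = {1}
cl(A)  = {2, 1, 4, 5, 3, 0}
∂A     = {2, 4, 5, 3, 0}

interior: largest open inside A is {1} (from {}, {1})
cl via duality: int({2, 6, 4, 5}) = {6}, so X∖{6} = {2, 1, 4, 5, 3, 0}
cl∖int = {2, 4, 5, 3, 0}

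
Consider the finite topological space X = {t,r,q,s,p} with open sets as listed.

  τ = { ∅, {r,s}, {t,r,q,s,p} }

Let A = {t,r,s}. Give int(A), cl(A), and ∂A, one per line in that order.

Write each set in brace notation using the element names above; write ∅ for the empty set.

open subsets of A: ∅, {r,s}; so int(A) = {r,s}
closure: X∖int(X∖A) = X∖∅ = {t,r,q,s,p}
∂A = {t,r,q,s,p} minus {r,s} = {t,q,p}

int(A) = {r,s}
cl(A)  = {t,r,q,s,p}
∂A     = {t,q,p}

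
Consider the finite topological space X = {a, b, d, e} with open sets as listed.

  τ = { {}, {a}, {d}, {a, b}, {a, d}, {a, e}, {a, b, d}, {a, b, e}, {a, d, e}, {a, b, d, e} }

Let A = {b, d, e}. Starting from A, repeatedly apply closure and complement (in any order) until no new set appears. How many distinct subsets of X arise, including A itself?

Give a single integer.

complement {a}; its interior {a}; cl(A) = X∖{a} = {b, d, e}
With k = closure, c = complement:
  1. A     = {b, d, e}
  2. cA    = {a}
  3. kcA   = {a, b, e}
  4. ckcA  = {d}
k, c of each give nothing new

4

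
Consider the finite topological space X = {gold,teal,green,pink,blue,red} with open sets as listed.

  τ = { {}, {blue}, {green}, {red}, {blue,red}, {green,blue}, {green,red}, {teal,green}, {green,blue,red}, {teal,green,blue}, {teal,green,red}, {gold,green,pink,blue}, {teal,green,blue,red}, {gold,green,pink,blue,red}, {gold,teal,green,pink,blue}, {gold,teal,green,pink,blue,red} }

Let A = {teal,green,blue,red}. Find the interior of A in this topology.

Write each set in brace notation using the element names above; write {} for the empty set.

{teal,green,blue,red}

opens ⊆ A: {}, {green}, {red}, {blue}, {teal,green}, {green,blue}, {green,red}, {blue,red}, {teal,green,red}, {green,blue,red}, {teal,green,blue}, {teal,green,blue,red}; union → int = {teal,green,blue,red}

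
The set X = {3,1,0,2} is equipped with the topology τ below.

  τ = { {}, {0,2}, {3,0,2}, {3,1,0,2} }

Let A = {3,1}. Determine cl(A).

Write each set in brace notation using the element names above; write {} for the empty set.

cl via duality: int({0,2}) = {0,2}, so X∖{0,2} = {3,1}

{3,1}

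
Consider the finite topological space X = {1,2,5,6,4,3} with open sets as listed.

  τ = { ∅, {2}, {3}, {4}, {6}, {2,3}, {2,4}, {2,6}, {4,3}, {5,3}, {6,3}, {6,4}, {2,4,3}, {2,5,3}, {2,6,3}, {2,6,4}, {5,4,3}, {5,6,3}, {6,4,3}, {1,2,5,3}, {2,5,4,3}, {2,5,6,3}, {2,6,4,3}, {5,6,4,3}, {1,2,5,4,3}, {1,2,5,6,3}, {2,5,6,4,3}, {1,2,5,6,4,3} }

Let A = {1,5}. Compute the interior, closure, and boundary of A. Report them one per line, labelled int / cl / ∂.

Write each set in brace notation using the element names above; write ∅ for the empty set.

int(A) = ∅
cl(A)  = {1,5}
∂A     = {1,5}

interior: largest open inside A is ∅ (from ∅)
cl via duality: int({2,6,4,3}) = {2,6,4,3}, so X∖{2,6,4,3} = {1,5}
cl∖int = {1,5}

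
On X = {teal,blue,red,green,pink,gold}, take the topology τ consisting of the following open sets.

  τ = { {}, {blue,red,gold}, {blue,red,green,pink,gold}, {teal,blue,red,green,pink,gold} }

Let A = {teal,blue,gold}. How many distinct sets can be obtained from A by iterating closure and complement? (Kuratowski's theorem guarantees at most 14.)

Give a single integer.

4

complement {red,green,pink}; its interior {}; cl(A) = X∖{} = {teal,blue,red,green,pink,gold}
With k = closure, c = complement:
  1. A     = {teal,blue,gold}
  2. kA    = {teal,blue,red,green,pink,gold}
  3. cA    = {red,green,pink}
  4. ckA   = {}
k, c of each give nothing new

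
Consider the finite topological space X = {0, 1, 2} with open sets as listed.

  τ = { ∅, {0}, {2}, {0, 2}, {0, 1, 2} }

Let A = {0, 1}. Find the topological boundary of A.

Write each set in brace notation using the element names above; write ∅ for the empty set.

interior: largest open inside A is {0} (from ∅, {0})
cl via duality: int({2}) = {2}, so X∖{2} = {0, 1}
cl∖int = {1}

{1}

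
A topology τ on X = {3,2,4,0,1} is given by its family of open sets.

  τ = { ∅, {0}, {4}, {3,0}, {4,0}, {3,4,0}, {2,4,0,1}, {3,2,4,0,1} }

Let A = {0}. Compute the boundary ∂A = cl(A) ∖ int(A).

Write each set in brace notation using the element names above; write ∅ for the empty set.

{3,2,1}

interior: largest open inside A is {0} (from ∅, {0})
cl via duality: int({3,2,4,1}) = {4}, so X∖{4} = {3,2,0,1}
cl∖int = {3,2,1}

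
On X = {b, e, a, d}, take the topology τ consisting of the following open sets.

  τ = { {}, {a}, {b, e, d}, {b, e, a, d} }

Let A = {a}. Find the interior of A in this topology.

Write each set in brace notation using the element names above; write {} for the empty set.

{a}

interior: largest open inside A is {a} (from {}, {a})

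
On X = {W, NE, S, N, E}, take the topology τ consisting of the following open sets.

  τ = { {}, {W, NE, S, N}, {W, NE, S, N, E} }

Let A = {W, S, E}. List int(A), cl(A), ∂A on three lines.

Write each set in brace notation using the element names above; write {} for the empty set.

open subsets of A: {}; so int(A) = {}
closure: X∖int(X∖A) = X∖{} = {W, NE, S, N, E}
∂A = {W, NE, S, N, E} minus {} = {W, NE, S, N, E}

int(A) = {}
cl(A)  = {W, NE, S, N, E}
∂A     = {W, NE, S, N, E}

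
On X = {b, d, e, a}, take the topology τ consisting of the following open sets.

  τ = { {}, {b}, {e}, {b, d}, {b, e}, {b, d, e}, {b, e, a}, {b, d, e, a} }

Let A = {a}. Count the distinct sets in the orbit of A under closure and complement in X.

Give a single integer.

X∖A={b, d, e}, int(X∖A)={b, d, e}, hence cl(A)={a}
Orbit (k=closure, c=complement):
  1. A     = {a}
  2. cA    = {b, d, e}
  3. kcA   = {b, d, e, a}
  4. ckcA  = {}
(closed under both — stop)

4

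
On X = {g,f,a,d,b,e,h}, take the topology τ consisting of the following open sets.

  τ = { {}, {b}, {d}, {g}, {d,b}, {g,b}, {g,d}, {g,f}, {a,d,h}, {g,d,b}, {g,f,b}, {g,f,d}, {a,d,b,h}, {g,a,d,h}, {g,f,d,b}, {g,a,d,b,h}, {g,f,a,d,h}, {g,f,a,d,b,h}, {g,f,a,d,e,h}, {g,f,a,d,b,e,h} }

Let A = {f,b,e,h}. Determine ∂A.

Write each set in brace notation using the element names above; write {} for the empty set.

{f,a,e,h}

U open, U⊆A: {}, {b}. int(A) = ⋃ = {b}
X∖A={g,a,d}, int(X∖A)={g,d}, hence cl(A)={f,a,b,e,h}
∂A: remove int from cl → {f,a,e,h}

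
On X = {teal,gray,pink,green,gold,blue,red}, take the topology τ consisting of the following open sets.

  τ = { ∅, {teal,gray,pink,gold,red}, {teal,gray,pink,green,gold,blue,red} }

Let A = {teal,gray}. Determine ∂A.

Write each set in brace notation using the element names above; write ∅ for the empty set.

{teal,gray,pink,green,gold,blue,red}

U open, U⊆A: ∅. int(A) = ⋃ = ∅
X∖A={pink,green,gold,blue,red}, int(X∖A)=∅, hence cl(A)={teal,gray,pink,green,gold,blue,red}
∂A: remove int from cl → {teal,gray,pink,green,gold,blue,red}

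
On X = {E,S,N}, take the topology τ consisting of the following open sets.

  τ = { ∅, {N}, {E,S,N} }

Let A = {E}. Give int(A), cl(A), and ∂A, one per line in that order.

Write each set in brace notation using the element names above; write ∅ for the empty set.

U open, U⊆A: ∅. int(A) = ⋃ = ∅
X∖A={S,N}, int(X∖A)={N}, hence cl(A)={E,S}
∂A: remove int from cl → {E,S}

int(A) = ∅
cl(A)  = {E,S}
∂A     = {E,S}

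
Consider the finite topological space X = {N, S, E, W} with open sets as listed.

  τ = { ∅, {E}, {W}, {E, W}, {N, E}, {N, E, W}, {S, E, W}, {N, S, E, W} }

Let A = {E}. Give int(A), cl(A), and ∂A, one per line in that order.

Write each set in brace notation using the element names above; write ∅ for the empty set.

U open, U⊆A: ∅, {E}. int(A) = ⋃ = {E}
X∖A={N, S, W}, int(X∖A)={W}, hence cl(A)={N, S, E}
∂A: remove int from cl → {N, S}

int(A) = {E}
cl(A)  = {N, S, E}
∂A     = {N, S}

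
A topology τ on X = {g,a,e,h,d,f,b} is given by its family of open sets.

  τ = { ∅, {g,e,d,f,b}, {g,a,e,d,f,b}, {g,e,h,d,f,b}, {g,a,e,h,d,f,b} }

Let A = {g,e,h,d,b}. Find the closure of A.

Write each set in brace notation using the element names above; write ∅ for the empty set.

{g,a,e,h,d,f,b}

complement {a,f}; its interior ∅; cl(A) = X∖∅ = {g,a,e,h,d,f,b}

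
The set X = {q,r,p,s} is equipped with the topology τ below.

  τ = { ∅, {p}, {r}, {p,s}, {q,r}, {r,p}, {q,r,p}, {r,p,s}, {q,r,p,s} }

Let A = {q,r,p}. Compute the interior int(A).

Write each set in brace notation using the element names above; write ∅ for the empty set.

{q,r,p}

open subsets of A: ∅, {r}, {p}, {r,p}, {q,r}, {q,r,p}; so int(A) = {q,r,p}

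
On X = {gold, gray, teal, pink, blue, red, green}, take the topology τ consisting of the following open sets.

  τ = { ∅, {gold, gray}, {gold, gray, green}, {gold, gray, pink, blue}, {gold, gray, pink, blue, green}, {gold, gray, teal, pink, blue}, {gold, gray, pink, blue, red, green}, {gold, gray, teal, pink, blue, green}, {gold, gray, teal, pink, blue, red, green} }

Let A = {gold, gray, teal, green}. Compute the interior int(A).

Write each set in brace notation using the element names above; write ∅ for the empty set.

{gold, gray, green}

opens ⊆ A: ∅, {gold, gray}, {gold, gray, green}; union → int = {gold, gray, green}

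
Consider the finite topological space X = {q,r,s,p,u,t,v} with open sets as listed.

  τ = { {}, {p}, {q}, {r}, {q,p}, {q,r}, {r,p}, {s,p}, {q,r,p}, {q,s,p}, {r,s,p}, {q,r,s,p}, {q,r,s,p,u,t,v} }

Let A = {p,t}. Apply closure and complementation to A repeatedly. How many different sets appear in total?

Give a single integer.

8

closure: X∖int(X∖A) = X∖{q,r} = {s,p,u,t,v}
Let k=closure and c=complement:
  1. A     = {p,t}
  2. kA    = {s,p,u,t,v}
  3. cA    = {q,r,s,u,v}
  4. ckA   = {q,r}
  5. kcA   = {q,r,s,u,t,v}
  6. kckA  = {q,r,u,t,v}
  7. ckcA  = {p}
  8. ckckA = {s,p}
— saturated at 8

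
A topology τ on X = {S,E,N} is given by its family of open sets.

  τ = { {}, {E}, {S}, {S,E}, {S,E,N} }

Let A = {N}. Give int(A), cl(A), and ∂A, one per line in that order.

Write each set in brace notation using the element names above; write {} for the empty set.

open subsets of A: {}; so int(A) = {}
closure: X∖int(X∖A) = X∖{S,E} = {N}
∂A = {N} minus {} = {N}

int(A) = {}
cl(A)  = {N}
∂A     = {N}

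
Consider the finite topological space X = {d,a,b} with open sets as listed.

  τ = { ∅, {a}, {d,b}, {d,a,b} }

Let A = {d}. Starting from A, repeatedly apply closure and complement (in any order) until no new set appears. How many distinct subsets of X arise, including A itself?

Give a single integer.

6

X∖A={a,b}, int(X∖A)={a}, hence cl(A)={d,b}
Orbit (k=closure, c=complement):
  1. A     = {d}
  2. kA    = {d,b}
  3. cA    = {a,b}
  4. ckA   = {a}
  5. kcA   = {d,a,b}
  6. ckcA  = ∅
(closed under both — stop)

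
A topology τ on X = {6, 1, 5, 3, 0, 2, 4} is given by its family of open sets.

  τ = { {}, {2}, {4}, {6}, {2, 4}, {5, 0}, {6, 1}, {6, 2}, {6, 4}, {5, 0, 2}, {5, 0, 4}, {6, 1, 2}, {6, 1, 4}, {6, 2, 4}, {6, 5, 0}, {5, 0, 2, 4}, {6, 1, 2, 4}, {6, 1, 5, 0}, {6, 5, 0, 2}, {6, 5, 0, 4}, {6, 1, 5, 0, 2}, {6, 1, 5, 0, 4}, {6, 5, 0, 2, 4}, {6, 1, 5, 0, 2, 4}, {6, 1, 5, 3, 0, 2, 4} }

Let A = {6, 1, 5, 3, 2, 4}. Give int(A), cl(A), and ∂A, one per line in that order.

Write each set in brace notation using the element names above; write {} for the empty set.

opens ⊆ A: {}, {6}, {4}, {2}, {6, 1}, {2, 4}, {6, 2}, {6, 4}, {6, 2, 4}, {6, 1, 2}, {6, 1, 4}, {6, 1, 2, 4}; union → int = {6, 1, 2, 4}
complement {0}; its interior {}; cl(A) = X∖{} = {6, 1, 5, 3, 0, 2, 4}
boundary = {6, 1, 5, 3, 0, 2, 4} ∖ {6, 1, 2, 4} = {5, 3, 0}

int(A) = {6, 1, 2, 4}
cl(A)  = {6, 1, 5, 3, 0, 2, 4}
∂A     = {5, 3, 0}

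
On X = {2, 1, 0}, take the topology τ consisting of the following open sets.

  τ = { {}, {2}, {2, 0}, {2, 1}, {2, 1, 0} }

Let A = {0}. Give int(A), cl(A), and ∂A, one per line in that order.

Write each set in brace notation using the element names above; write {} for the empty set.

int(A) = {}
cl(A)  = {0}
∂A     = {0}

U open, U⊆A: {}. int(A) = ⋃ = {}
X∖A={2, 1}, int(X∖A)={2, 1}, hence cl(A)={0}
∂A: remove int from cl → {0}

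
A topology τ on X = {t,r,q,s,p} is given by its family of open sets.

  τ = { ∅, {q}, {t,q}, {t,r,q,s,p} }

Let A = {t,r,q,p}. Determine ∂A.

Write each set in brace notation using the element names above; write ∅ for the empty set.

{r,s,p}

opens ⊆ A: ∅, {q}, {t,q}; union → int = {t,q}
complement {s}; its interior ∅; cl(A) = X∖∅ = {t,r,q,s,p}
boundary = {t,r,q,s,p} ∖ {t,q} = {r,s,p}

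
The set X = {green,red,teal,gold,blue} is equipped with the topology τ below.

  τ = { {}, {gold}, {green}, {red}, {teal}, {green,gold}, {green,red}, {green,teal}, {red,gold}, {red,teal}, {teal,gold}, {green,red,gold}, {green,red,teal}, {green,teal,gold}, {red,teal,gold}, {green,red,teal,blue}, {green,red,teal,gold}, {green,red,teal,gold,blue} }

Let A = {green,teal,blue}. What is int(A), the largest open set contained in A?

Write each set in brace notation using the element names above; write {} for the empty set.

interior: largest open inside A is {green,teal} (from {}, {green}, {teal}, {green,teal})

{green,teal}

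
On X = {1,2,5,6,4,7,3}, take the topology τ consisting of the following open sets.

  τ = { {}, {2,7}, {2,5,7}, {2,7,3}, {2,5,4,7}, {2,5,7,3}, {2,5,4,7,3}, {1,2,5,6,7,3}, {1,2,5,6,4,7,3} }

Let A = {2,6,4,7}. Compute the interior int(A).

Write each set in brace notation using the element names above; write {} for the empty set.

{2,7}

U open, U⊆A: {}, {2,7}. int(A) = ⋃ = {2,7}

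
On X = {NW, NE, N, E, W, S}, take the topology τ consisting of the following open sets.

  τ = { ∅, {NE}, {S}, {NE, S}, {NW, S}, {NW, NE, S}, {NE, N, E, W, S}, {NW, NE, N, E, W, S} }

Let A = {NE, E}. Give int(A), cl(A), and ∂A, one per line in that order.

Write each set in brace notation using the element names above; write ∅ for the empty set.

int(A) = {NE}
cl(A)  = {NE, N, E, W}
∂A     = {N, E, W}

interior: largest open inside A is {NE} (from ∅, {NE})
cl via duality: int({NW, N, W, S}) = {NW, S}, so X∖{NW, S} = {NE, N, E, W}
cl∖int = {N, E, W}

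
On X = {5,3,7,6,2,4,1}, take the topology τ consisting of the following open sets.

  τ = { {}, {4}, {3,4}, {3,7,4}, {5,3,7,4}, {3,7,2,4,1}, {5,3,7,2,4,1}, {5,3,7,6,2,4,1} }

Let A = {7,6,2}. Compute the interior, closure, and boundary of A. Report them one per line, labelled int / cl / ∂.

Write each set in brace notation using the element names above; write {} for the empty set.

opens ⊆ A: {}; union → int = {}
complement {5,3,4,1}; its interior {3,4}; cl(A) = X∖{3,4} = {5,7,6,2,1}
boundary = {5,7,6,2,1} ∖ {} = {5,7,6,2,1}

int(A) = {}
cl(A)  = {5,7,6,2,1}
∂A     = {5,7,6,2,1}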